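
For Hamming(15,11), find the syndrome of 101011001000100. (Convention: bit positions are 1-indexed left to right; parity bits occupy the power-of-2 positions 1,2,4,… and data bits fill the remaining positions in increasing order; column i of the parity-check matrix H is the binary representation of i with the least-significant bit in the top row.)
Syndrome s = H · r^T (mod 2), r = 101011001000100:
  s[0] = (101010101010101)·(101011001000100) mod 2 = 1+0+1+0+1+0+0+0+1+0+0+0+1+0+0 mod 2 = 1
  s[1] = (011001100110011)·(101011001000100) mod 2 = 0+0+1+0+0+1+0+0+0+0+0+0+0+0+0 mod 2 = 0
  s[2] = (000111100001111)·(101011001000100) mod 2 = 0+0+0+0+1+1+0+0+0+0+0+0+1+0+0 mod 2 = 1
  s[3] = (000000011111111)·(101011001000100) mod 2 = 0+0+0+0+0+0+0+0+1+0+0+0+1+0+0 mod 2 = 0
Syndrome = 1010
Non-zero syndrome: error at position 5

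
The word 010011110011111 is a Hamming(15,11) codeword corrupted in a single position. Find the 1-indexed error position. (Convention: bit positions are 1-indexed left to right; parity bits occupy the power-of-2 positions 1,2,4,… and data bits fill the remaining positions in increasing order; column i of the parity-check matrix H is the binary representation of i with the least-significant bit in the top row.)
Syndrome s = H · r^T (mod 2), r = 010011110011111:
  s[0] = (101010101010101)·(010011110011111) mod 2 = 0+0+0+0+1+0+1+0+0+0+1+0+1+0+1 mod 2 = 1
  s[1] = (011001100110011)·(010011110011111) mod 2 = 0+1+0+0+0+1+1+0+0+0+1+0+0+1+1 mod 2 = 0
  s[2] = (000111100001111)·(010011110011111) mod 2 = 0+0+0+0+1+1+1+0+0+0+0+1+1+1+1 mod 2 = 1
  s[3] = (000000011111111)·(010011110011111) mod 2 = 0+0+0+0+0+0+0+1+0+0+1+1+1+1+1 mod 2 = 0
Syndrome = 1010
Column i of H is the binary representation of i, so the syndrome is the binary index of the flipped bit.
Read s = 1010 with s[0] as LSB: 1·2^0 + 0·2^1 + 1·2^2 + 0·2^3 = 5.
Error is at bit position 5.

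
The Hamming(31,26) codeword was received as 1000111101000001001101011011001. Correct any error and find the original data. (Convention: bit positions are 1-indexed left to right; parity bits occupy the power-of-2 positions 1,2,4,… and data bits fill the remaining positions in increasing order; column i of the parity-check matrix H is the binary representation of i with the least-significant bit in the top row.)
Syndrome s = H · r^T (mod 2), r = 1000111101000001001101011011001:
  s[0] = (1010101010101010101010101010101)·(1000111101000001001101011011001) mod 2 = 1+0+0+0+1+0+1+0+0+0+0+0+0+0+0+0+0+0+1+0+0+0+0+0+1+0+1+0+0+0+1 mod 2 = 1
  s[1] = (0110011001100110011001100110011)·(1000111101000001001101011011001) mod 2 = 0+0+0+0+0+1+1+0+0+1+0+0+0+0+0+0+0+0+1+0+0+1+0+0+0+0+1+0+0+0+1 mod 2 = 1
  s[2] = (0001111000011110000111100001111)·(1000111101000001001101011011001) mod 2 = 0+0+0+0+1+1+1+0+0+0+0+0+0+0+0+0+0+0+0+1+0+1+0+0+0+0+0+1+0+0+1 mod 2 = 1
  s[3] = (0000000111111110000000011111111)·(1000111101000001001101011011001) mod 2 = 0+0+0+0+0+0+0+1+0+1+0+0+0+0+0+0+0+0+0+0+0+0+0+1+1+0+1+1+0+0+1 mod 2 = 1
  s[4] = (0000000000000001111111111111111)·(1000111101000001001101011011001) mod 2 = 0+0+0+0+0+0+0+0+0+0+0+0+0+0+0+1+0+0+1+1+0+1+0+1+1+0+1+1+0+0+1 mod 2 = 1
Syndrome = 11111
Column 31 of H equals this syndrome → error at bit 31 (1-indexed).
Flip bit 31: 1000111101000001001101011011001 → 1000111101000001001101011011000
Extract data bits at positions {3,5,6,7,9,10,11,12,13,14,15,17,18,19,20,21,22,23,24,25,26,27,28,29,30,31}: 01110100000001101011011000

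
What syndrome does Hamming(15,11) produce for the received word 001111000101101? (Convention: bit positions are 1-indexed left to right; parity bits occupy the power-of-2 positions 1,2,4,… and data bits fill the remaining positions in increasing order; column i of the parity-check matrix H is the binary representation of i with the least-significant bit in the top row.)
Syndrome s = H · r^T (mod 2), r = 001111000101101:
  s[0] = (101010101010101)·(001111000101101) mod 2 = 0+0+1+0+1+0+0+0+0+0+0+0+1+0+1 mod 2 = 0
  s[1] = (011001100110011)·(001111000101101) mod 2 = 0+0+1+0+0+1+0+0+0+1+0+0+0+0+1 mod 2 = 0
  s[2] = (000111100001111)·(001111000101101) mod 2 = 0+0+0+1+1+1+0+0+0+0+0+1+1+0+1 mod 2 = 0
  s[3] = (000000011111111)·(001111000101101) mod 2 = 0+0+0+0+0+0+0+0+0+1+0+1+1+0+1 mod 2 = 0
Syndrome = 0000
s = 0: no error detected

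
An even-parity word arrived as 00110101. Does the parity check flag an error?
Sum of received bits: 0+0+1+1+0+1+0+1 = 4; 4 mod 2 = 0. Result is 0 → no error detected.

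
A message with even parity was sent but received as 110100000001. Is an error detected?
Sum of received bits: 1+1+0+1+0+0+0+0+0+0+0+1 = 4; 4 mod 2 = 0. Result is 0 → no error detected.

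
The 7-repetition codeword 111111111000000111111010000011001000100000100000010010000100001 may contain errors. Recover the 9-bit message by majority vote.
Split into 7-bit blocks and majority-vote each:
  block 1 = 1111111: 7 ones, 0 zeros → 1
  block 2 = 1100000: 2 ones, 5 zeros → 0
  block 3 = 0111111: 6 ones, 1 zeros → 1
  block 4 = 0100000: 1 ones, 6 zeros → 0
  block 5 = 1100100: 3 ones, 4 zeros → 0
  block 6 = 0100000: 1 ones, 6 zeros → 0
  block 7 = 1000000: 1 ones, 6 zeros → 0
  block 8 = 1001000: 2 ones, 5 zeros → 0
  block 9 = 0100001: 2 ones, 5 zeros → 0
Decoded = 101000000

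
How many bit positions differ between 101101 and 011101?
XOR = 110000, count of 1s = 2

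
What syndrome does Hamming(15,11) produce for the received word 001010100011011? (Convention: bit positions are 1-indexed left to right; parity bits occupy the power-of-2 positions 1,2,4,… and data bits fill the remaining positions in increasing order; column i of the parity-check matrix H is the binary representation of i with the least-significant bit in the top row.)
Syndrome s = H · r^T (mod 2), r = 001010100011011:
  s[0] = (101010101010101)·(001010100011011) mod 2 = 0+0+1+0+1+0+1+0+0+0+1+0+0+0+1 mod 2 = 1
  s[1] = (011001100110011)·(001010100011011) mod 2 = 0+0+1+0+0+0+1+0+0+0+1+0+0+1+1 mod 2 = 1
  s[2] = (000111100001111)·(001010100011011) mod 2 = 0+0+0+0+1+0+1+0+0+0+0+1+0+1+1 mod 2 = 1
  s[3] = (000000011111111)·(001010100011011) mod 2 = 0+0+0+0+0+0+0+0+0+0+1+1+0+1+1 mod 2 = 0
Syndrome = 1110
Non-zero syndrome: error at position 7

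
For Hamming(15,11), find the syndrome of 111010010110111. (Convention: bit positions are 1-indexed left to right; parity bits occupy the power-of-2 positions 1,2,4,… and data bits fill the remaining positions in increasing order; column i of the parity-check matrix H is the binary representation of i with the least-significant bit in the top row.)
Syndrome s = H · r^T (mod 2), r = 111010010110111:
  s[0] = (101010101010101)·(111010010110111) mod 2 = 1+0+1+0+1+0+0+0+0+0+1+0+1+0+1 mod 2 = 0
  s[1] = (011001100110011)·(111010010110111) mod 2 = 0+1+1+0+0+0+0+0+0+1+1+0+0+1+1 mod 2 = 0
  s[2] = (000111100001111)·(111010010110111) mod 2 = 0+0+0+0+1+0+0+0+0+0+0+0+1+1+1 mod 2 = 0
  s[3] = (000000011111111)·(111010010110111) mod 2 = 0+0+0+0+0+0+0+1+0+1+1+0+1+1+1 mod 2 = 0
Syndrome = 0000
s = 0: no error detected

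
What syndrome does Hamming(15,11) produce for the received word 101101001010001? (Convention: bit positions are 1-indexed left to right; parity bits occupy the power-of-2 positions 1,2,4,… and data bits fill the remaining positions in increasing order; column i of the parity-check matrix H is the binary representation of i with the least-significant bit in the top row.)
Syndrome s = H · r^T (mod 2), r = 101101001010001:
  s[0] = (101010101010101)·(101101001010001) mod 2 = 1+0+1+0+0+0+0+0+1+0+1+0+0+0+1 mod 2 = 1
  s[1] = (011001100110011)·(101101001010001) mod 2 = 0+0+1+0+0+1+0+0+0+0+1+0+0+0+1 mod 2 = 0
  s[2] = (000111100001111)·(101101001010001) mod 2 = 0+0+0+1+0+1+0+0+0+0+0+0+0+0+1 mod 2 = 1
  s[3] = (000000011111111)·(101101001010001) mod 2 = 0+0+0+0+0+0+0+0+1+0+1+0+0+0+1 mod 2 = 1
Syndrome = 1011
Non-zero syndrome: error at position 13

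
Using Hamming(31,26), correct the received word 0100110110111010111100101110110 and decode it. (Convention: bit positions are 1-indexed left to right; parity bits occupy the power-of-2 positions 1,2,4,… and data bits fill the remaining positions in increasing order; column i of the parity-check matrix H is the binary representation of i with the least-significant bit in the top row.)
Syndrome s = H · r^T (mod 2), r = 0100110110111010111100101110110:
  s[0] = (1010101010101010101010101010101)·(0100110110111010111100101110110) mod 2 = 0+0+0+0+1+0+0+0+1+0+1+0+1+0+1+0+1+0+1+0+0+0+1+0+1+0+1+0+1+0+0 mod 2 = 1
  s[1] = (0110011001100110011001100110011)·(0100110110111010111100101110110) mod 2 = 0+1+0+0+0+1+0+0+0+0+1+0+0+0+1+0+0+1+1+0+0+0+1+0+0+1+1+0+0+1+0 mod 2 = 0
  s[2] = (0001111000011110000111100001111)·(0100110110111010111100101110110) mod 2 = 0+0+0+0+1+1+0+0+0+0+0+1+1+0+1+0+0+0+0+1+0+0+1+0+0+0+0+0+1+1+0 mod 2 = 1
  s[3] = (0000000111111110000000011111111)·(0100110110111010111100101110110) mod 2 = 0+0+0+0+0+0+0+1+1+0+1+1+1+0+1+0+0+0+0+0+0+0+0+0+1+1+1+0+1+1+0 mod 2 = 1
  s[4] = (0000000000000001111111111111111)·(0100110110111010111100101110110) mod 2 = 0+0+0+0+0+0+0+0+0+0+0+0+0+0+0+0+1+1+1+1+0+0+1+0+1+1+1+0+1+1+0 mod 2 = 0
Syndrome = 10110
Column 13 of H equals this syndrome → error at bit 13 (1-indexed).
Flip bit 13: 0100110110111010111100101110110 → 0100110110110010111100101110110
Extract data bits at positions {3,5,6,7,9,10,11,12,13,14,15,17,18,19,20,21,22,23,24,25,26,27,28,29,30,31}: 01101011001111100101110110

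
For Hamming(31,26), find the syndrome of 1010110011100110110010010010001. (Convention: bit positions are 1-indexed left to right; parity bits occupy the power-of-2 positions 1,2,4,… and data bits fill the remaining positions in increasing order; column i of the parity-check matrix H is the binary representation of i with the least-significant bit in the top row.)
Syndrome s = H · r^T (mod 2), r = 1010110011100110110010010010001:
  s[0] = (1010101010101010101010101010101)·(1010110011100110110010010010001) mod 2 = 1+0+1+0+1+0+0+0+1+0+1+0+0+0+1+0+1+0+0+0+1+0+0+0+0+0+1+0+0+0+1 mod 2 = 0
  s[1] = (0110011001100110011001100110011)·(1010110011100110110010010010001) mod 2 = 0+0+1+0+0+1+0+0+0+1+1+0+0+1+1+0+0+1+0+0+0+0+0+0+0+0+1+0+0+0+1 mod 2 = 1
  s[2] = (0001111000011110000111100001111)·(1010110011100110110010010010001) mod 2 = 0+0+0+0+1+1+0+0+0+0+0+0+0+1+1+0+0+0+0+0+1+0+0+0+0+0+0+0+0+0+1 mod 2 = 0
  s[3] = (0000000111111110000000011111111)·(1010110011100110110010010010001) mod 2 = 0+0+0+0+0+0+0+0+1+1+1+0+0+1+1+0+0+0+0+0+0+0+0+1+0+0+1+0+0+0+1 mod 2 = 0
  s[4] = (0000000000000001111111111111111)·(1010110011100110110010010010001) mod 2 = 0+0+0+0+0+0+0+0+0+0+0+0+0+0+0+0+1+1+0+0+1+0+0+1+0+0+1+0+0+0+1 mod 2 = 0
Syndrome = 01000
Non-zero syndrome: error at position 2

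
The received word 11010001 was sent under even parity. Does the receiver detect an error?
Sum of received bits: 1+1+0+1+0+0+0+1 = 4; 4 mod 2 = 0. Result is 0 → no error detected.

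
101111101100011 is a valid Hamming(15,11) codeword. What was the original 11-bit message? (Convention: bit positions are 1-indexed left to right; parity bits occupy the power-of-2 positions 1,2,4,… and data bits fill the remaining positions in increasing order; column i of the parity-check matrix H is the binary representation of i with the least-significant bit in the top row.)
Parity bits occupy power-of-2 positions; data bits are at positions {3,5,6,7,9,10,11,12,13,14,15} (1-indexed).
Extract: c[3]=1 c[5]=1 c[6]=1 c[7]=1 c[9]=1 c[10]=1 c[11]=0 c[12]=0 c[13]=0 c[14]=1 c[15]=1
Data = 11111100011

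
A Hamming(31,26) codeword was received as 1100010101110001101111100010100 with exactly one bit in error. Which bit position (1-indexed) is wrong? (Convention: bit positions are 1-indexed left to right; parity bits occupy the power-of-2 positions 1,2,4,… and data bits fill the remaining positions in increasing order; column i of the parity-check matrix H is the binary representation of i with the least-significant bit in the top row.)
Syndrome s = H · r^T (mod 2), r = 1100010101110001101111100010100:
  s[0] = (1010101010101010101010101010101)·(1100010101110001101111100010100) mod 2 = 1+0+0+0+0+0+0+0+0+0+1+0+0+0+0+0+1+0+1+0+1+0+1+0+0+0+1+0+1+0+0 mod 2 = 0
  s[1] = (0110011001100110011001100110011)·(1100010101110001101111100010100) mod 2 = 0+1+0+0+0+1+0+0+0+1+1+0+0+0+0+0+0+0+1+0+0+1+1+0+0+0+1+0+0+0+0 mod 2 = 0
  s[2] = (0001111000011110000111100001111)·(1100010101110001101111100010100) mod 2 = 0+0+0+0+0+1+0+0+0+0+0+1+0+0+0+0+0+0+0+1+1+1+1+0+0+0+0+0+1+0+0 mod 2 = 1
  s[3] = (0000000111111110000000011111111)·(1100010101110001101111100010100) mod 2 = 0+0+0+0+0+0+0+1+0+1+1+1+0+0+0+0+0+0+0+0+0+0+0+0+0+0+1+0+1+0+0 mod 2 = 0
  s[4] = (0000000000000001111111111111111)·(1100010101110001101111100010100) mod 2 = 0+0+0+0+0+0+0+0+0+0+0+0+0+0+0+1+1+0+1+1+1+1+1+0+0+0+1+0+1+0+0 mod 2 = 1
Syndrome = 00101
Column i of H is the binary representation of i, so the syndrome is the binary index of the flipped bit.
Read s = 00101 with s[0] as LSB: 0·2^0 + 0·2^1 + 1·2^2 + 0·2^3 + 1·2^4 = 20.
Error is at bit position 20.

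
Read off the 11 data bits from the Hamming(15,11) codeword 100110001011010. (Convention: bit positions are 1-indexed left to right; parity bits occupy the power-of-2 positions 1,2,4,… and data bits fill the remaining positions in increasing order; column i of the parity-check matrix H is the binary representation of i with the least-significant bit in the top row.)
Parity bits occupy power-of-2 positions; data bits are at positions {3,5,6,7,9,10,11,12,13,14,15} (1-indexed).
Extract: c[3]=0 c[5]=1 c[6]=0 c[7]=0 c[9]=1 c[10]=0 c[11]=1 c[12]=1 c[13]=0 c[14]=1 c[15]=0
Data = 01001011010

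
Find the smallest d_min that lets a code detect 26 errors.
Detecting e errors requires d_min ≥ e + 1 = 26 + 1 = 27.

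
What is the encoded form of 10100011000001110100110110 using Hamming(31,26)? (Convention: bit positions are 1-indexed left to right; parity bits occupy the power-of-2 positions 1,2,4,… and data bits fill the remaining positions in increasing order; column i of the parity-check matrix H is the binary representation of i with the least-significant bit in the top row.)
Codeword c = d · G (mod 2), d = 10100011000001110100110110:
  c[0] = d·G[:,0] = (10100011000001110100110110)·(11011010101101010101010101) mod 2 = 1+0+0+0+0+0+1+0+0+0+0+0+0+1+0+1+0+1+0+0+0+1+0+1+0+0 mod 2 = 1
  c[1] = d·G[:,1] = (10100011000001110100110110)·(10110110011011001100110011) mod 2 = 1+0+1+0+0+0+1+0+0+0+0+0+0+1+0+0+0+1+0+0+1+1+0+0+1+0 mod 2 = 0
  c[2] = d·G[:,2] = (10100011000001110100110110)·(10000000000000000000000000) mod 2 = 1+0+0+0+0+0+0+0+0+0+0+0+0+0+0+0+0+0+0+0+0+0+0+0+0+0 mod 2 = 1
  c[3] = d·G[:,3] = (10100011000001110100110110)·(01110001111000111100001111) mod 2 = 0+0+1+0+0+0+0+1+0+0+0+0+0+0+1+1+0+1+0+0+0+0+0+1+1+0 mod 2 = 1
  c[4] = d·G[:,4] = (10100011000001110100110110)·(01000000000000000000000000) mod 2 = 0+0+0+0+0+0+0+0+0+0+0+0+0+0+0+0+0+0+0+0+0+0+0+0+0+0 mod 2 = 0
  c[5] = d·G[:,5] = (10100011000001110100110110)·(00100000000000000000000000) mod 2 = 0+0+1+0+0+0+0+0+0+0+0+0+0+0+0+0+0+0+0+0+0+0+0+0+0+0 mod 2 = 1
  c[6] = d·G[:,6] = (10100011000001110100110110)·(00010000000000000000000000) mod 2 = 0+0+0+0+0+0+0+0+0+0+0+0+0+0+0+0+0+0+0+0+0+0+0+0+0+0 mod 2 = 0
  c[7] = d·G[:,7] = (10100011000001110100110110)·(00001111111000000011111111) mod 2 = 0+0+0+0+0+0+1+1+0+0+0+0+0+0+0+0+0+0+0+0+1+1+0+1+1+0 mod 2 = 0
  c[8] = d·G[:,8] = (10100011000001110100110110)·(00001000000000000000000000) mod 2 = 0+0+0+0+0+0+0+0+0+0+0+0+0+0+0+0+0+0+0+0+0+0+0+0+0+0 mod 2 = 0
  c[9] = d·G[:,9] = (10100011000001110100110110)·(00000100000000000000000000) mod 2 = 0+0+0+0+0+0+0+0+0+0+0+0+0+0+0+0+0+0+0+0+0+0+0+0+0+0 mod 2 = 0
  c[10] = d·G[:,10] = (10100011000001110100110110)·(00000010000000000000000000) mod 2 = 0+0+0+0+0+0+1+0+0+0+0+0+0+0+0+0+0+0+0+0+0+0+0+0+0+0 mod 2 = 1
  c[11] = d·G[:,11] = (10100011000001110100110110)·(00000001000000000000000000) mod 2 = 0+0+0+0+0+0+0+1+0+0+0+0+0+0+0+0+0+0+0+0+0+0+0+0+0+0 mod 2 = 1
  c[12] = d·G[:,12] = (10100011000001110100110110)·(00000000100000000000000000) mod 2 = 0+0+0+0+0+0+0+0+0+0+0+0+0+0+0+0+0+0+0+0+0+0+0+0+0+0 mod 2 = 0
  c[13] = d·G[:,13] = (10100011000001110100110110)·(00000000010000000000000000) mod 2 = 0+0+0+0+0+0+0+0+0+0+0+0+0+0+0+0+0+0+0+0+0+0+0+0+0+0 mod 2 = 0
  c[14] = d·G[:,14] = (10100011000001110100110110)·(00000000001000000000000000) mod 2 = 0+0+0+0+0+0+0+0+0+0+0+0+0+0+0+0+0+0+0+0+0+0+0+0+0+0 mod 2 = 0
  c[15] = d·G[:,15] = (10100011000001110100110110)·(00000000000111111111111111) mod 2 = 0+0+0+0+0+0+0+0+0+0+0+0+0+1+1+1+0+1+0+0+1+1+0+1+1+0 mod 2 = 0
  c[16] = d·G[:,16] = (10100011000001110100110110)·(00000000000100000000000000) mod 2 = 0+0+0+0+0+0+0+0+0+0+0+0+0+0+0+0+0+0+0+0+0+0+0+0+0+0 mod 2 = 0
  c[17] = d·G[:,17] = (10100011000001110100110110)·(00000000000010000000000000) mod 2 = 0+0+0+0+0+0+0+0+0+0+0+0+0+0+0+0+0+0+0+0+0+0+0+0+0+0 mod 2 = 0
  c[18] = d·G[:,18] = (10100011000001110100110110)·(00000000000001000000000000) mod 2 = 0+0+0+0+0+0+0+0+0+0+0+0+0+1+0+0+0+0+0+0+0+0+0+0+0+0 mod 2 = 1
  c[19] = d·G[:,19] = (10100011000001110100110110)·(00000000000000100000000000) mod 2 = 0+0+0+0+0+0+0+0+0+0+0+0+0+0+1+0+0+0+0+0+0+0+0+0+0+0 mod 2 = 1
  c[20] = d·G[:,20] = (10100011000001110100110110)·(00000000000000010000000000) mod 2 = 0+0+0+0+0+0+0+0+0+0+0+0+0+0+0+1+0+0+0+0+0+0+0+0+0+0 mod 2 = 1
  c[21] = d·G[:,21] = (10100011000001110100110110)·(00000000000000001000000000) mod 2 = 0+0+0+0+0+0+0+0+0+0+0+0+0+0+0+0+0+0+0+0+0+0+0+0+0+0 mod 2 = 0
  c[22] = d·G[:,22] = (10100011000001110100110110)·(00000000000000000100000000) mod 2 = 0+0+0+0+0+0+0+0+0+0+0+0+0+0+0+0+0+1+0+0+0+0+0+0+0+0 mod 2 = 1
  c[23] = d·G[:,23] = (10100011000001110100110110)·(00000000000000000010000000) mod 2 = 0+0+0+0+0+0+0+0+0+0+0+0+0+0+0+0+0+0+0+0+0+0+0+0+0+0 mod 2 = 0
  c[24] = d·G[:,24] = (10100011000001110100110110)·(00000000000000000001000000) mod 2 = 0+0+0+0+0+0+0+0+0+0+0+0+0+0+0+0+0+0+0+0+0+0+0+0+0+0 mod 2 = 0
  c[25] = d·G[:,25] = (10100011000001110100110110)·(00000000000000000000100000) mod 2 = 0+0+0+0+0+0+0+0+0+0+0+0+0+0+0+0+0+0+0+0+1+0+0+0+0+0 mod 2 = 1
  c[26] = d·G[:,26] = (10100011000001110100110110)·(00000000000000000000010000) mod 2 = 0+0+0+0+0+0+0+0+0+0+0+0+0+0+0+0+0+0+0+0+0+1+0+0+0+0 mod 2 = 1
  c[27] = d·G[:,27] = (10100011000001110100110110)·(00000000000000000000001000) mod 2 = 0+0+0+0+0+0+0+0+0+0+0+0+0+0+0+0+0+0+0+0+0+0+0+0+0+0 mod 2 = 0
  c[28] = d·G[:,28] = (10100011000001110100110110)·(00000000000000000000000100) mod 2 = 0+0+0+0+0+0+0+0+0+0+0+0+0+0+0+0+0+0+0+0+0+0+0+1+0+0 mod 2 = 1
  c[29] = d·G[:,29] = (10100011000001110100110110)·(00000000000000000000000010) mod 2 = 0+0+0+0+0+0+0+0+0+0+0+0+0+0+0+0+0+0+0+0+0+0+0+0+1+0 mod 2 = 1
  c[30] = d·G[:,30] = (10100011000001110100110110)·(00000000000000000000000001) mod 2 = 0+0+0+0+0+0+0+0+0+0+0+0+0+0+0+0+0+0+0+0+0+0+0+0+0+0 mod 2 = 0
Codeword = 1011010000110000001110100110110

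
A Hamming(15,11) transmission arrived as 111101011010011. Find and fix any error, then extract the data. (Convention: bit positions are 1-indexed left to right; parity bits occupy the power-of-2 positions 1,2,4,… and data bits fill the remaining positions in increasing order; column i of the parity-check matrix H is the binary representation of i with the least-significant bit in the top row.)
Syndrome s = H · r^T (mod 2), r = 111101011010011:
  s[0] = (101010101010101)·(111101011010011) mod 2 = 1+0+1+0+0+0+0+0+1+0+1+0+0+0+1 mod 2 = 1
  s[1] = (011001100110011)·(111101011010011) mod 2 = 0+1+1+0+0+1+0+0+0+0+1+0+0+1+1 mod 2 = 0
  s[2] = (000111100001111)·(111101011010011) mod 2 = 0+0+0+1+0+1+0+0+0+0+0+0+0+1+1 mod 2 = 0
  s[3] = (000000011111111)·(111101011010011) mod 2 = 0+0+0+0+0+0+0+1+1+0+1+0+0+1+1 mod 2 = 1
Syndrome = 1001
Column 9 of H equals this syndrome → error at bit 9 (1-indexed).
Flip bit 9: 111101011010011 → 111101010010011
Extract data bits at positions {3,5,6,7,9,10,11,12,13,14,15}: 10100010011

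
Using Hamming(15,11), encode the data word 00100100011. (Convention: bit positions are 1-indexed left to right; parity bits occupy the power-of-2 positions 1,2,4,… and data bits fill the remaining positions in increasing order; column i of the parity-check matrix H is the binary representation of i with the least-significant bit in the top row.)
Codeword c = d · G (mod 2), d = 00100100011:
  c[0] = d·G[:,0] = (00100100011)·(11011010101) mod 2 = 0+0+0+0+0+0+0+0+0+0+1 mod 2 = 1
  c[1] = d·G[:,1] = (00100100011)·(10110110011) mod 2 = 0+0+1+0+0+1+0+0+0+1+1 mod 2 = 0
  c[2] = d·G[:,2] = (00100100011)·(10000000000) mod 2 = 0+0+0+0+0+0+0+0+0+0+0 mod 2 = 0
  c[3] = d·G[:,3] = (00100100011)·(01110001111) mod 2 = 0+0+1+0+0+0+0+0+0+1+1 mod 2 = 1
  c[4] = d·G[:,4] = (00100100011)·(01000000000) mod 2 = 0+0+0+0+0+0+0+0+0+0+0 mod 2 = 0
  c[5] = d·G[:,5] = (00100100011)·(00100000000) mod 2 = 0+0+1+0+0+0+0+0+0+0+0 mod 2 = 1
  c[6] = d·G[:,6] = (00100100011)·(00010000000) mod 2 = 0+0+0+0+0+0+0+0+0+0+0 mod 2 = 0
  c[7] = d·G[:,7] = (00100100011)·(00001111111) mod 2 = 0+0+0+0+0+1+0+0+0+1+1 mod 2 = 1
  c[8] = d·G[:,8] = (00100100011)·(00001000000) mod 2 = 0+0+0+0+0+0+0+0+0+0+0 mod 2 = 0
  c[9] = d·G[:,9] = (00100100011)·(00000100000) mod 2 = 0+0+0+0+0+1+0+0+0+0+0 mod 2 = 1
  c[10] = d·G[:,10] = (00100100011)·(00000010000) mod 2 = 0+0+0+0+0+0+0+0+0+0+0 mod 2 = 0
  c[11] = d·G[:,11] = (00100100011)·(00000001000) mod 2 = 0+0+0+0+0+0+0+0+0+0+0 mod 2 = 0
  c[12] = d·G[:,12] = (00100100011)·(00000000100) mod 2 = 0+0+0+0+0+0+0+0+0+0+0 mod 2 = 0
  c[13] = d·G[:,13] = (00100100011)·(00000000010) mod 2 = 0+0+0+0+0+0+0+0+0+1+0 mod 2 = 1
  c[14] = d·G[:,14] = (00100100011)·(00000000001) mod 2 = 0+0+0+0+0+0+0+0+0+0+1 mod 2 = 1
Codeword = 100101010100011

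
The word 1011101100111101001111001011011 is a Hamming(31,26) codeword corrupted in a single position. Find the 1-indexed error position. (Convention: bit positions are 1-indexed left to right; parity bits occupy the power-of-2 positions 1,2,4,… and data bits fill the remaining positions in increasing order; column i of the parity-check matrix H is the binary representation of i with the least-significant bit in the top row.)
Syndrome s = H · r^T (mod 2), r = 1011101100111101001111001011011:
  s[0] = (1010101010101010101010101010101)·(1011101100111101001111001011011) mod 2 = 1+0+1+0+1+0+1+0+0+0+1+0+1+0+0+0+0+0+1+0+1+0+0+0+1+0+1+0+0+0+1 mod 2 = 1
  s[1] = (0110011001100110011001100110011)·(1011101100111101001111001011011) mod 2 = 0+0+1+0+0+0+1+0+0+0+1+0+0+1+0+0+0+0+1+0+0+1+0+0+0+0+1+0+0+1+1 mod 2 = 1
  s[2] = (0001111000011110000111100001111)·(1011101100111101001111001011011) mod 2 = 0+0+0+1+1+0+1+0+0+0+0+1+1+1+0+0+0+0+0+1+1+1+0+0+0+0+0+1+0+1+1 mod 2 = 0
  s[3] = (0000000111111110000000011111111)·(1011101100111101001111001011011) mod 2 = 0+0+0+0+0+0+0+1+0+0+1+1+1+1+0+0+0+0+0+0+0+0+0+0+1+0+1+1+0+1+1 mod 2 = 0
  s[4] = (0000000000000001111111111111111)·(1011101100111101001111001011011) mod 2 = 0+0+0+0+0+0+0+0+0+0+0+0+0+0+0+1+0+0+1+1+1+1+0+0+1+0+1+1+0+1+1 mod 2 = 0
Syndrome = 11000
Column i of H is the binary representation of i, so the syndrome is the binary index of the flipped bit.
Read s = 11000 with s[0] as LSB: 1·2^0 + 1·2^1 + 0·2^2 + 0·2^3 + 0·2^4 = 3.
Error is at bit position 3.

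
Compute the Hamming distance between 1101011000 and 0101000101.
XOR = 1000011101, count of 1s = 5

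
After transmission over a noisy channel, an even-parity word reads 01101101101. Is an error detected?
Sum of received bits: 0+1+1+0+1+1+0+1+1+0+1 = 7; 7 mod 2 = 1. Result is 1 ≠ 0 → error detected.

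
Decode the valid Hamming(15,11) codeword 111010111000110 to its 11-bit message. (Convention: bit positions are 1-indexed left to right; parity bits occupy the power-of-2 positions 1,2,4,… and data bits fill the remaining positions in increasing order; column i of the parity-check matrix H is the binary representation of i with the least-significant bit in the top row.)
Parity bits occupy power-of-2 positions; data bits are at positions {3,5,6,7,9,10,11,12,13,14,15} (1-indexed).
Extract: c[3]=1 c[5]=1 c[6]=0 c[7]=1 c[9]=1 c[10]=0 c[11]=0 c[12]=0 c[13]=1 c[14]=1 c[15]=0
Data = 11011000110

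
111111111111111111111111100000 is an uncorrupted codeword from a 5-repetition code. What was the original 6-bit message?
Split into 5-bit blocks: 11111 11111 11111 11111 11111 00000
Data = 111110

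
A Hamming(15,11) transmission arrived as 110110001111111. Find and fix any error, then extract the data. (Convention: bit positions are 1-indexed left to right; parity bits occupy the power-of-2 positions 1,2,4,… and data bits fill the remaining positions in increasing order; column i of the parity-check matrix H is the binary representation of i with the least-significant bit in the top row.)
Syndrome s = H · r^T (mod 2), r = 110110001111111:
  s[0] = (101010101010101)·(110110001111111) mod 2 = 1+0+0+0+1+0+0+0+1+0+1+0+1+0+1 mod 2 = 0
  s[1] = (011001100110011)·(110110001111111) mod 2 = 0+1+0+0+0+0+0+0+0+1+1+0+0+1+1 mod 2 = 1
  s[2] = (000111100001111)·(110110001111111) mod 2 = 0+0+0+1+1+0+0+0+0+0+0+1+1+1+1 mod 2 = 0
  s[3] = (000000011111111)·(110110001111111) mod 2 = 0+0+0+0+0+0+0+0+1+1+1+1+1+1+1 mod 2 = 1
Syndrome = 0101
Column 10 of H equals this syndrome → error at bit 10 (1-indexed).
Flip bit 10: 110110001111111 → 110110001011111
Extract data bits at positions {3,5,6,7,9,10,11,12,13,14,15}: 01001011111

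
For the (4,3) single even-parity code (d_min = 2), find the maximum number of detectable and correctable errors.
Detection only: up to d_min − 1 = 1 errors.
Correction: up to ⌊(d_min − 1)/2⌋ = ⌊1/2⌋ = 0 errors.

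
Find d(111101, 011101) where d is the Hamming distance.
XOR = 100000, count of 1s = 1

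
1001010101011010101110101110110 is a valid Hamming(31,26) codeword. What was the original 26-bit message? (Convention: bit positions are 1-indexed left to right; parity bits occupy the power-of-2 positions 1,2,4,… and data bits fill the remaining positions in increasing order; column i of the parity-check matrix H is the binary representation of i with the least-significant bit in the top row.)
Parity bits occupy power-of-2 positions; data bits are at positions {3,5,6,7,9,10,11,12,13,14,15,17,18,19,20,21,22,23,24,25,26,27,28,29,30,31} (1-indexed).
Extract: c[3]=0 c[5]=0 c[6]=1 c[7]=0 c[9]=0 c[10]=1 c[11]=0 c[12]=1 c[13]=1 c[14]=0 c[15]=1 c[17]=1 c[18]=0 c[19]=1 c[20]=1 c[21]=1 c[22]=0 c[23]=1 c[24]=0 c[25]=1 c[26]=1 c[27]=1 c[28]=0 c[29]=1 c[30]=1 c[31]=0
Data = 00100101101101110101110110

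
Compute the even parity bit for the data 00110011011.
Sum of data bits: 0+0+1+1+0+0+1+1+0+1+1 = 6.
6 mod 2 = 0, so parity bit = 0.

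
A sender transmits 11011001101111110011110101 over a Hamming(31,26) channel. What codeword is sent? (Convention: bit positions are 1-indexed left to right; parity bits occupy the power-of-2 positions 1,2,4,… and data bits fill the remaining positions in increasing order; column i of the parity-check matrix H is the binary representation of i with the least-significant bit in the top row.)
Codeword c = d · G (mod 2), d = 11011001101111110011110101:
  c[0] = d·G[:,0] = (11011001101111110011110101)·(11011010101101010101010101) mod 2 = 1+1+0+1+1+0+0+0+1+0+1+1+0+1+0+1+0+0+0+1+0+1+0+1+0+1 mod 2 = 1
  c[1] = d·G[:,1] = (11011001101111110011110101)·(10110110011011001100110011) mod 2 = 1+0+0+1+0+0+0+0+0+0+1+0+1+1+0+0+0+0+0+0+1+1+0+0+0+1 mod 2 = 0
  c[2] = d·G[:,2] = (11011001101111110011110101)·(10000000000000000000000000) mod 2 = 1+0+0+0+0+0+0+0+0+0+0+0+0+0+0+0+0+0+0+0+0+0+0+0+0+0 mod 2 = 1
  c[3] = d·G[:,3] = (11011001101111110011110101)·(01110001111000111100001111) mod 2 = 0+1+0+1+0+0+0+1+1+0+1+0+0+0+1+1+0+0+0+0+0+0+0+1+0+1 mod 2 = 1
  c[4] = d·G[:,4] = (11011001101111110011110101)·(01000000000000000000000000) mod 2 = 0+1+0+0+0+0+0+0+0+0+0+0+0+0+0+0+0+0+0+0+0+0+0+0+0+0 mod 2 = 1
  c[5] = d·G[:,5] = (11011001101111110011110101)·(00100000000000000000000000) mod 2 = 0+0+0+0+0+0+0+0+0+0+0+0+0+0+0+0+0+0+0+0+0+0+0+0+0+0 mod 2 = 0
  c[6] = d·G[:,6] = (11011001101111110011110101)·(00010000000000000000000000) mod 2 = 0+0+0+1+0+0+0+0+0+0+0+0+0+0+0+0+0+0+0+0+0+0+0+0+0+0 mod 2 = 1
  c[7] = d·G[:,7] = (11011001101111110011110101)·(00001111111000000011111111) mod 2 = 0+0+0+0+1+0+0+1+1+0+1+0+0+0+0+0+0+0+1+1+1+1+0+1+0+1 mod 2 = 0
  c[8] = d·G[:,8] = (11011001101111110011110101)·(00001000000000000000000000) mod 2 = 0+0+0+0+1+0+0+0+0+0+0+0+0+0+0+0+0+0+0+0+0+0+0+0+0+0 mod 2 = 1
  c[9] = d·G[:,9] = (11011001101111110011110101)·(00000100000000000000000000) mod 2 = 0+0+0+0+0+0+0+0+0+0+0+0+0+0+0+0+0+0+0+0+0+0+0+0+0+0 mod 2 = 0
  c[10] = d·G[:,10] = (11011001101111110011110101)·(00000010000000000000000000) mod 2 = 0+0+0+0+0+0+0+0+0+0+0+0+0+0+0+0+0+0+0+0+0+0+0+0+0+0 mod 2 = 0
  c[11] = d·G[:,11] = (11011001101111110011110101)·(00000001000000000000000000) mod 2 = 0+0+0+0+0+0+0+1+0+0+0+0+0+0+0+0+0+0+0+0+0+0+0+0+0+0 mod 2 = 1
  c[12] = d·G[:,12] = (11011001101111110011110101)·(00000000100000000000000000) mod 2 = 0+0+0+0+0+0+0+0+1+0+0+0+0+0+0+0+0+0+0+0+0+0+0+0+0+0 mod 2 = 1
  c[13] = d·G[:,13] = (11011001101111110011110101)·(00000000010000000000000000) mod 2 = 0+0+0+0+0+0+0+0+0+0+0+0+0+0+0+0+0+0+0+0+0+0+0+0+0+0 mod 2 = 0
  c[14] = d·G[:,14] = (11011001101111110011110101)·(00000000001000000000000000) mod 2 = 0+0+0+0+0+0+0+0+0+0+1+0+0+0+0+0+0+0+0+0+0+0+0+0+0+0 mod 2 = 1
  c[15] = d·G[:,15] = (11011001101111110011110101)·(00000000000111111111111111) mod 2 = 0+0+0+0+0+0+0+0+0+0+0+1+1+1+1+1+0+0+1+1+1+1+0+1+0+1 mod 2 = 1
  c[16] = d·G[:,16] = (11011001101111110011110101)·(00000000000100000000000000) mod 2 = 0+0+0+0+0+0+0+0+0+0+0+1+0+0+0+0+0+0+0+0+0+0+0+0+0+0 mod 2 = 1
  c[17] = d·G[:,17] = (11011001101111110011110101)·(00000000000010000000000000) mod 2 = 0+0+0+0+0+0+0+0+0+0+0+0+1+0+0+0+0+0+0+0+0+0+0+0+0+0 mod 2 = 1
  c[18] = d·G[:,18] = (11011001101111110011110101)·(00000000000001000000000000) mod 2 = 0+0+0+0+0+0+0+0+0+0+0+0+0+1+0+0+0+0+0+0+0+0+0+0+0+0 mod 2 = 1
  c[19] = d·G[:,19] = (11011001101111110011110101)·(00000000000000100000000000) mod 2 = 0+0+0+0+0+0+0+0+0+0+0+0+0+0+1+0+0+0+0+0+0+0+0+0+0+0 mod 2 = 1
  c[20] = d·G[:,20] = (11011001101111110011110101)·(00000000000000010000000000) mod 2 = 0+0+0+0+0+0+0+0+0+0+0+0+0+0+0+1+0+0+0+0+0+0+0+0+0+0 mod 2 = 1
  c[21] = d·G[:,21] = (11011001101111110011110101)·(00000000000000001000000000) mod 2 = 0+0+0+0+0+0+0+0+0+0+0+0+0+0+0+0+0+0+0+0+0+0+0+0+0+0 mod 2 = 0
  c[22] = d·G[:,22] = (11011001101111110011110101)·(00000000000000000100000000) mod 2 = 0+0+0+0+0+0+0+0+0+0+0+0+0+0+0+0+0+0+0+0+0+0+0+0+0+0 mod 2 = 0
  c[23] = d·G[:,23] = (11011001101111110011110101)·(00000000000000000010000000) mod 2 = 0+0+0+0+0+0+0+0+0+0+0+0+0+0+0+0+0+0+1+0+0+0+0+0+0+0 mod 2 = 1
  c[24] = d·G[:,24] = (11011001101111110011110101)·(00000000000000000001000000) mod 2 = 0+0+0+0+0+0+0+0+0+0+0+0+0+0+0+0+0+0+0+1+0+0+0+0+0+0 mod 2 = 1
  c[25] = d·G[:,25] = (11011001101111110011110101)·(00000000000000000000100000) mod 2 = 0+0+0+0+0+0+0+0+0+0+0+0+0+0+0+0+0+0+0+0+1+0+0+0+0+0 mod 2 = 1
  c[26] = d·G[:,26] = (11011001101111110011110101)·(00000000000000000000010000) mod 2 = 0+0+0+0+0+0+0+0+0+0+0+0+0+0+0+0+0+0+0+0+0+1+0+0+0+0 mod 2 = 1
  c[27] = d·G[:,27] = (11011001101111110011110101)·(00000000000000000000001000) mod 2 = 0+0+0+0+0+0+0+0+0+0+0+0+0+0+0+0+0+0+0+0+0+0+0+0+0+0 mod 2 = 0
  c[28] = d·G[:,28] = (11011001101111110011110101)·(00000000000000000000000100) mod 2 = 0+0+0+0+0+0+0+0+0+0+0+0+0+0+0+0+0+0+0+0+0+0+0+1+0+0 mod 2 = 1
  c[29] = d·G[:,29] = (11011001101111110011110101)·(00000000000000000000000010) mod 2 = 0+0+0+0+0+0+0+0+0+0+0+0+0+0+0+0+0+0+0+0+0+0+0+0+0+0 mod 2 = 0
  c[30] = d·G[:,30] = (11011001101111110011110101)·(00000000000000000000000001) mod 2 = 0+0+0+0+0+0+0+0+0+0+0+0+0+0+0+0+0+0+0+0+0+0+0+0+0+1 mod 2 = 1
Codeword = 1011101010011011111110011110101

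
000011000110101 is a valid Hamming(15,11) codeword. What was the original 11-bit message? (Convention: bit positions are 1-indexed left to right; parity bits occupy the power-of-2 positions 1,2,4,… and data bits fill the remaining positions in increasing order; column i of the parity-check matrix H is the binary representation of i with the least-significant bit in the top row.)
Parity bits occupy power-of-2 positions; data bits are at positions {3,5,6,7,9,10,11,12,13,14,15} (1-indexed).
Extract: c[3]=0 c[5]=1 c[6]=1 c[7]=0 c[9]=0 c[10]=1 c[11]=1 c[12]=0 c[13]=1 c[14]=0 c[15]=1
Data = 01100110101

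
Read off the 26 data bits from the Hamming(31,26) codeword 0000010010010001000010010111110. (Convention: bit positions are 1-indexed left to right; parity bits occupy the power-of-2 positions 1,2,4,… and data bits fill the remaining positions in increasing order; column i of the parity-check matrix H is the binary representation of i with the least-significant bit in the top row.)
Parity bits occupy power-of-2 positions; data bits are at positions {3,5,6,7,9,10,11,12,13,14,15,17,18,19,20,21,22,23,24,25,26,27,28,29,30,31} (1-indexed).
Extract: c[3]=0 c[5]=0 c[6]=1 c[7]=0 c[9]=1 c[10]=0 c[11]=0 c[12]=1 c[13]=0 c[14]=0 c[15]=0 c[17]=0 c[18]=0 c[19]=0 c[20]=0 c[21]=1 c[22]=0 c[23]=0 c[24]=1 c[25]=0 c[26]=1 c[27]=1 c[28]=1 c[29]=1 c[30]=1 c[31]=0
Data = 00101001000000010010111110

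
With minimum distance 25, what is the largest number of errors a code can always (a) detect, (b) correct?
(a) Detection requires d_min ≥ e+1, so e ≤ d_min − 1 = 24.
(b) Correction requires d_min ≥ 2t+1, so t ≤ ⌊(d_min − 1)/2⌋ = ⌊24/2⌋ = 12.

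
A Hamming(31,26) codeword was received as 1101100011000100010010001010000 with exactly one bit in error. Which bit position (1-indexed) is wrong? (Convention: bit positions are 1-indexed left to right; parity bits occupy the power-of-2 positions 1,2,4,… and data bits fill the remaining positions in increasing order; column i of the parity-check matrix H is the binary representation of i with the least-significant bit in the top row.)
Syndrome s = H · r^T (mod 2), r = 1101100011000100010010001010000:
  s[0] = (1010101010101010101010101010101)·(1101100011000100010010001010000) mod 2 = 1+0+0+0+1+0+0+0+1+0+0+0+0+0+0+0+0+0+0+0+1+0+0+0+1+0+1+0+0+0+0 mod 2 = 0
  s[1] = (0110011001100110011001100110011)·(1101100011000100010010001010000) mod 2 = 0+1+0+0+0+0+0+0+0+1+0+0+0+1+0+0+0+1+0+0+0+0+0+0+0+0+1+0+0+0+0 mod 2 = 1
  s[2] = (0001111000011110000111100001111)·(1101100011000100010010001010000) mod 2 = 0+0+0+1+1+0+0+0+0+0+0+0+0+1+0+0+0+0+0+0+1+0+0+0+0+0+0+0+0+0+0 mod 2 = 0
  s[3] = (0000000111111110000000011111111)·(1101100011000100010010001010000) mod 2 = 0+0+0+0+0+0+0+0+1+1+0+0+0+1+0+0+0+0+0+0+0+0+0+0+1+0+1+0+0+0+0 mod 2 = 1
  s[4] = (0000000000000001111111111111111)·(1101100011000100010010001010000) mod 2 = 0+0+0+0+0+0+0+0+0+0+0+0+0+0+0+0+0+1+0+0+1+0+0+0+1+0+1+0+0+0+0 mod 2 = 0
Syndrome = 01010
Column i of H is the binary representation of i, so the syndrome is the binary index of the flipped bit.
Read s = 01010 with s[0] as LSB: 0·2^0 + 1·2^1 + 0·2^2 + 1·2^3 + 0·2^4 = 10.
Error is at bit position 10.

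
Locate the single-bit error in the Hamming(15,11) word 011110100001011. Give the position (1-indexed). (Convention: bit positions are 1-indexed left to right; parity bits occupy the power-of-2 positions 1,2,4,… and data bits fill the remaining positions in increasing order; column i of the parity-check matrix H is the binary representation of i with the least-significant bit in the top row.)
Syndrome s = H · r^T (mod 2), r = 011110100001011:
  s[0] = (101010101010101)·(011110100001011) mod 2 = 0+0+1+0+1+0+1+0+0+0+0+0+0+0+1 mod 2 = 0
  s[1] = (011001100110011)·(011110100001011) mod 2 = 0+1+1+0+0+0+1+0+0+0+0+0+0+1+1 mod 2 = 1
  s[2] = (000111100001111)·(011110100001011) mod 2 = 0+0+0+1+1+0+1+0+0+0+0+1+0+1+1 mod 2 = 0
  s[3] = (000000011111111)·(011110100001011) mod 2 = 0+0+0+0+0+0+0+0+0+0+0+1+0+1+1 mod 2 = 1
Syndrome = 0101
Column i of H is the binary representation of i, so the syndrome is the binary index of the flipped bit.
Read s = 0101 with s[0] as LSB: 0·2^0 + 1·2^1 + 0·2^2 + 1·2^3 = 10.
Error is at bit position 10.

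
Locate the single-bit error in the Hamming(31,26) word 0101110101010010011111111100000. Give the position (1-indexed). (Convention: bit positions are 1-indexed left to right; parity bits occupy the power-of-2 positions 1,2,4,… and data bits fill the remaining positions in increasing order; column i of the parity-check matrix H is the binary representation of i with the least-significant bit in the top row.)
Syndrome s = H · r^T (mod 2), r = 0101110101010010011111111100000:
  s[0] = (1010101010101010101010101010101)·(0101110101010010011111111100000) mod 2 = 0+0+0+0+1+0+0+0+0+0+0+0+0+0+1+0+0+0+1+0+1+0+1+0+1+0+0+0+0+0+0 mod 2 = 0
  s[1] = (0110011001100110011001100110011)·(0101110101010010011111111100000) mod 2 = 0+1+0+0+0+1+0+0+0+1+0+0+0+0+1+0+0+1+1+0+0+1+1+0+0+1+0+0+0+0+0 mod 2 = 1
  s[2] = (0001111000011110000111100001111)·(0101110101010010011111111100000) mod 2 = 0+0+0+1+1+1+0+0+0+0+0+1+0+0+1+0+0+0+0+1+1+1+1+0+0+0+0+0+0+0+0 mod 2 = 1
  s[3] = (0000000111111110000000011111111)·(0101110101010010011111111100000) mod 2 = 0+0+0+0+0+0+0+1+0+1+0+1+0+0+1+0+0+0+0+0+0+0+0+1+1+1+0+0+0+0+0 mod 2 = 1
  s[4] = (0000000000000001111111111111111)·(0101110101010010011111111100000) mod 2 = 0+0+0+0+0+0+0+0+0+0+0+0+0+0+0+0+0+1+1+1+1+1+1+1+1+1+0+0+0+0+0 mod 2 = 1
Syndrome = 01111
Column i of H is the binary representation of i, so the syndrome is the binary index of the flipped bit.
Read s = 01111 with s[0] as LSB: 0·2^0 + 1·2^1 + 1·2^2 + 1·2^3 + 1·2^4 = 30.
Error is at bit position 30.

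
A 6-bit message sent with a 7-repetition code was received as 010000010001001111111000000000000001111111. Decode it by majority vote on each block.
Split into 7-bit blocks and majority-vote each:
  block 1 = 0100000: 1 ones, 6 zeros → 0
  block 2 = 1000100: 2 ones, 5 zeros → 0
  block 3 = 1111111: 7 ones, 0 zeros → 1
  block 4 = 0000000: 0 ones, 7 zeros → 0
  block 5 = 0000000: 0 ones, 7 zeros → 0
  block 6 = 1111111: 7 ones, 0 zeros → 1
Decoded = 001001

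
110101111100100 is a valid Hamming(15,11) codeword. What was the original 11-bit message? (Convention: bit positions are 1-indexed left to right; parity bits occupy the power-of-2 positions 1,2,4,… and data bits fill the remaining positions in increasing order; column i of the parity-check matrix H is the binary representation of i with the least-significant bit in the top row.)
Parity bits occupy power-of-2 positions; data bits are at positions {3,5,6,7,9,10,11,12,13,14,15} (1-indexed).
Extract: c[3]=0 c[5]=0 c[6]=1 c[7]=1 c[9]=1 c[10]=1 c[11]=0 c[12]=0 c[13]=1 c[14]=0 c[15]=0
Data = 00111100100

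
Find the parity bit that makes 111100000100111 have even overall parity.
Sum of data bits: 1+1+1+1+0+0+0+0+0+1+0+0+1+1+1 = 8.
8 mod 2 = 0, so parity bit = 0.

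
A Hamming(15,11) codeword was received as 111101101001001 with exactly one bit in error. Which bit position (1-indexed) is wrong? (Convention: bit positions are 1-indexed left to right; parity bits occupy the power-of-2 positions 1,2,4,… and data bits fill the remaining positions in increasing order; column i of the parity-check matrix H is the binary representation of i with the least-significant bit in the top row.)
Syndrome s = H · r^T (mod 2), r = 111101101001001:
  s[0] = (101010101010101)·(111101101001001) mod 2 = 1+0+1+0+0+0+1+0+1+0+0+0+0+0+1 mod 2 = 1
  s[1] = (011001100110011)·(111101101001001) mod 2 = 0+1+1+0+0+1+1+0+0+0+0+0+0+0+1 mod 2 = 1
  s[2] = (000111100001111)·(111101101001001) mod 2 = 0+0+0+1+0+1+1+0+0+0+0+1+0+0+1 mod 2 = 1
  s[3] = (000000011111111)·(111101101001001) mod 2 = 0+0+0+0+0+0+0+0+1+0+0+1+0+0+1 mod 2 = 1
Syndrome = 1111
Column i of H is the binary representation of i, so the syndrome is the binary index of the flipped bit.
Read s = 1111 with s[0] as LSB: 1·2^0 + 1·2^1 + 1·2^2 + 1·2^3 = 15.
Error is at bit position 15.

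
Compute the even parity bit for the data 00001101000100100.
Sum of data bits: 0+0+0+0+1+1+0+1+0+0+0+1+0+0+1+0+0 = 5.
5 mod 2 = 1, so parity bit = 1.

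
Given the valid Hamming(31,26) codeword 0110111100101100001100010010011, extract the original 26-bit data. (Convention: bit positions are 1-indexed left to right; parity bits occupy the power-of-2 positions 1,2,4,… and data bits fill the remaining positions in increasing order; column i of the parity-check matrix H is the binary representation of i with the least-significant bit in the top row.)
Parity bits occupy power-of-2 positions; data bits are at positions {3,5,6,7,9,10,11,12,13,14,15,17,18,19,20,21,22,23,24,25,26,27,28,29,30,31} (1-indexed).
Extract: c[3]=1 c[5]=1 c[6]=1 c[7]=1 c[9]=0 c[10]=0 c[11]=1 c[12]=0 c[13]=1 c[14]=1 c[15]=0 c[17]=0 c[18]=0 c[19]=1 c[20]=1 c[21]=0 c[22]=0 c[23]=0 c[24]=1 c[25]=0 c[26]=0 c[27]=1 c[28]=0 c[29]=0 c[30]=1 c[31]=1
Data = 11110010110001100010010011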